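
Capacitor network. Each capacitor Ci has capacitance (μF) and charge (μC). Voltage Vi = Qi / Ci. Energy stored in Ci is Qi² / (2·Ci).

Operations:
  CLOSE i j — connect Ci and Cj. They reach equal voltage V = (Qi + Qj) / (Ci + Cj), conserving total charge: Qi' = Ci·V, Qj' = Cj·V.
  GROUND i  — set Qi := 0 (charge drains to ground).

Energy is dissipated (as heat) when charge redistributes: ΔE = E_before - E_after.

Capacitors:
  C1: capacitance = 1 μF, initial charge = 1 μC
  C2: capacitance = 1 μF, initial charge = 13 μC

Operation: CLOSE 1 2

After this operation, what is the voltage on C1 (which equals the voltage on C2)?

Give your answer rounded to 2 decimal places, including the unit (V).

Initial: C1(1μF, Q=1μC, V=1.00V), C2(1μF, Q=13μC, V=13.00V)
Op 1: CLOSE 1-2: Q_total=14.00, C_total=2.00, V=7.00; Q1=7.00, Q2=7.00; dissipated=36.000

Answer: 7.00 V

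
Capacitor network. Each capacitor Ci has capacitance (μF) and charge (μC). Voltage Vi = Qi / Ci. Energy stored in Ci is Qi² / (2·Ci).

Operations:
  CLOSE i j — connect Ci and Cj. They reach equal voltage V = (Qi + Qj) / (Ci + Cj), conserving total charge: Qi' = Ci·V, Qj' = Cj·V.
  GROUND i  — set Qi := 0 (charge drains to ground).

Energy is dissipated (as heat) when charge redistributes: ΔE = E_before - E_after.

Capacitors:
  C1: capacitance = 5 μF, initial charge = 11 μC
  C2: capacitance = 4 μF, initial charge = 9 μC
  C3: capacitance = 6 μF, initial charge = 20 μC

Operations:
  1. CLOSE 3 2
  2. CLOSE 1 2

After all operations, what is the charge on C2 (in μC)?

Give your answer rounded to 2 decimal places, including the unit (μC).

Initial: C1(5μF, Q=11μC, V=2.20V), C2(4μF, Q=9μC, V=2.25V), C3(6μF, Q=20μC, V=3.33V)
Op 1: CLOSE 3-2: Q_total=29.00, C_total=10.00, V=2.90; Q3=17.40, Q2=11.60; dissipated=1.408
Op 2: CLOSE 1-2: Q_total=22.60, C_total=9.00, V=2.51; Q1=12.56, Q2=10.04; dissipated=0.544
Final charges: Q1=12.56, Q2=10.04, Q3=17.40

Answer: 10.04 μC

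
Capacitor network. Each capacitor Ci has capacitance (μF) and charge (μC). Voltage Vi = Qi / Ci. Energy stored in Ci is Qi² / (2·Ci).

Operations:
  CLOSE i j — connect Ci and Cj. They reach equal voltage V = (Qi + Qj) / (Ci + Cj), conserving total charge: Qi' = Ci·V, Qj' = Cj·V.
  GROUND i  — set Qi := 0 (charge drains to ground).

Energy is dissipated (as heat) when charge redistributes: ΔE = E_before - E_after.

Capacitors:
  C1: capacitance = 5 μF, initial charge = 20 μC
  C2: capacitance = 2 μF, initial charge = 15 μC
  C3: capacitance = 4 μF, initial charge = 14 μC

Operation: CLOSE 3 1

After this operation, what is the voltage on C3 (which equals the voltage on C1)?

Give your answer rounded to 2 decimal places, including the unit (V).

Answer: 3.78 V

Derivation:
Initial: C1(5μF, Q=20μC, V=4.00V), C2(2μF, Q=15μC, V=7.50V), C3(4μF, Q=14μC, V=3.50V)
Op 1: CLOSE 3-1: Q_total=34.00, C_total=9.00, V=3.78; Q3=15.11, Q1=18.89; dissipated=0.278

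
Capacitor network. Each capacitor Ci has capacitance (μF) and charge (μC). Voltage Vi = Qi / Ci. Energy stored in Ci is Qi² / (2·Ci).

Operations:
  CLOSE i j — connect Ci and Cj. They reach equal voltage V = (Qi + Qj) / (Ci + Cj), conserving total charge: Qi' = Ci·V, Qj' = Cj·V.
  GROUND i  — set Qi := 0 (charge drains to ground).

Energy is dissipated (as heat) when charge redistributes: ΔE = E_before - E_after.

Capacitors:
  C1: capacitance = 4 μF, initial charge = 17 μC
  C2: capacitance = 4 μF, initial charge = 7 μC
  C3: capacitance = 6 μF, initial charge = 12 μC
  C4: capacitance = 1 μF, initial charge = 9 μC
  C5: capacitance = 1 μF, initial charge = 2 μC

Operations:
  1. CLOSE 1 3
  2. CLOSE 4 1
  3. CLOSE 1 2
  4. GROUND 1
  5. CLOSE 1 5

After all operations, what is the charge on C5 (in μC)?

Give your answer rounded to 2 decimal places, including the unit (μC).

Initial: C1(4μF, Q=17μC, V=4.25V), C2(4μF, Q=7μC, V=1.75V), C3(6μF, Q=12μC, V=2.00V), C4(1μF, Q=9μC, V=9.00V), C5(1μF, Q=2μC, V=2.00V)
Op 1: CLOSE 1-3: Q_total=29.00, C_total=10.00, V=2.90; Q1=11.60, Q3=17.40; dissipated=6.075
Op 2: CLOSE 4-1: Q_total=20.60, C_total=5.00, V=4.12; Q4=4.12, Q1=16.48; dissipated=14.884
Op 3: CLOSE 1-2: Q_total=23.48, C_total=8.00, V=2.94; Q1=11.74, Q2=11.74; dissipated=5.617
Op 4: GROUND 1: Q1=0; energy lost=17.228
Op 5: CLOSE 1-5: Q_total=2.00, C_total=5.00, V=0.40; Q1=1.60, Q5=0.40; dissipated=1.600
Final charges: Q1=1.60, Q2=11.74, Q3=17.40, Q4=4.12, Q5=0.40

Answer: 0.40 μC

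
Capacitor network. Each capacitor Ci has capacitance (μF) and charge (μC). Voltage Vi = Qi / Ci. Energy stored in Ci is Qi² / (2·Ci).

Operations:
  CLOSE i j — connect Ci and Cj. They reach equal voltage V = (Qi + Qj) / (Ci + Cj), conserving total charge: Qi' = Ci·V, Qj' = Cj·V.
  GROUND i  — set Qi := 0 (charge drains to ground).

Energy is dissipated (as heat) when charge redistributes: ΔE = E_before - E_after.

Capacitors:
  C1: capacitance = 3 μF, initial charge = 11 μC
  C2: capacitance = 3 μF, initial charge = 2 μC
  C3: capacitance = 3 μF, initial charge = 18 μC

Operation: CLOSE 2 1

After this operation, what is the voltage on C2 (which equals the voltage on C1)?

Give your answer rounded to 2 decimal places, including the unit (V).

Answer: 2.17 V

Derivation:
Initial: C1(3μF, Q=11μC, V=3.67V), C2(3μF, Q=2μC, V=0.67V), C3(3μF, Q=18μC, V=6.00V)
Op 1: CLOSE 2-1: Q_total=13.00, C_total=6.00, V=2.17; Q2=6.50, Q1=6.50; dissipated=6.750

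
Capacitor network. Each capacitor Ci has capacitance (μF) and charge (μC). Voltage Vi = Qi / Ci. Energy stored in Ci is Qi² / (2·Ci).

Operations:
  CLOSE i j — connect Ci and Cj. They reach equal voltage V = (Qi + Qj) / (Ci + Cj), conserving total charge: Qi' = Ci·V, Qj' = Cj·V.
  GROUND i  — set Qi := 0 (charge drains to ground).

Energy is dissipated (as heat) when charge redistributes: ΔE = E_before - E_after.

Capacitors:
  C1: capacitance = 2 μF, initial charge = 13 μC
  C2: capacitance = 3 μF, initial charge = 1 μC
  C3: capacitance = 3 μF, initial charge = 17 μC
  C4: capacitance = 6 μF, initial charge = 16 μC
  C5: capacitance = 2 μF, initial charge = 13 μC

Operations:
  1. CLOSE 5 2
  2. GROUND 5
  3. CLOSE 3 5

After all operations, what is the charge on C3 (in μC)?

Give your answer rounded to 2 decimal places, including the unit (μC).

Initial: C1(2μF, Q=13μC, V=6.50V), C2(3μF, Q=1μC, V=0.33V), C3(3μF, Q=17μC, V=5.67V), C4(6μF, Q=16μC, V=2.67V), C5(2μF, Q=13μC, V=6.50V)
Op 1: CLOSE 5-2: Q_total=14.00, C_total=5.00, V=2.80; Q5=5.60, Q2=8.40; dissipated=22.817
Op 2: GROUND 5: Q5=0; energy lost=7.840
Op 3: CLOSE 3-5: Q_total=17.00, C_total=5.00, V=3.40; Q3=10.20, Q5=6.80; dissipated=19.267
Final charges: Q1=13.00, Q2=8.40, Q3=10.20, Q4=16.00, Q5=6.80

Answer: 10.20 μC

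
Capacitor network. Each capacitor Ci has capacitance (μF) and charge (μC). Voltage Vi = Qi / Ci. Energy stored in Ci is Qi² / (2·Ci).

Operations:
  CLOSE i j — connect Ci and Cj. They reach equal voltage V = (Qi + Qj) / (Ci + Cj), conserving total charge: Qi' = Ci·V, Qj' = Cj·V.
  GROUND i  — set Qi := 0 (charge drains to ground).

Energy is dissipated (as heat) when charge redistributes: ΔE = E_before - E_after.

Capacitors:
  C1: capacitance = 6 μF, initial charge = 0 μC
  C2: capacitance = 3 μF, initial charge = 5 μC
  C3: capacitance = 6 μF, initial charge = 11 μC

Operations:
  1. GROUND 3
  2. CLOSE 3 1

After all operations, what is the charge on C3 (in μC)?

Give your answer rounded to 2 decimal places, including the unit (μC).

Answer: 0.00 μC

Derivation:
Initial: C1(6μF, Q=0μC, V=0.00V), C2(3μF, Q=5μC, V=1.67V), C3(6μF, Q=11μC, V=1.83V)
Op 1: GROUND 3: Q3=0; energy lost=10.083
Op 2: CLOSE 3-1: Q_total=0.00, C_total=12.00, V=0.00; Q3=0.00, Q1=0.00; dissipated=0.000
Final charges: Q1=0.00, Q2=5.00, Q3=0.00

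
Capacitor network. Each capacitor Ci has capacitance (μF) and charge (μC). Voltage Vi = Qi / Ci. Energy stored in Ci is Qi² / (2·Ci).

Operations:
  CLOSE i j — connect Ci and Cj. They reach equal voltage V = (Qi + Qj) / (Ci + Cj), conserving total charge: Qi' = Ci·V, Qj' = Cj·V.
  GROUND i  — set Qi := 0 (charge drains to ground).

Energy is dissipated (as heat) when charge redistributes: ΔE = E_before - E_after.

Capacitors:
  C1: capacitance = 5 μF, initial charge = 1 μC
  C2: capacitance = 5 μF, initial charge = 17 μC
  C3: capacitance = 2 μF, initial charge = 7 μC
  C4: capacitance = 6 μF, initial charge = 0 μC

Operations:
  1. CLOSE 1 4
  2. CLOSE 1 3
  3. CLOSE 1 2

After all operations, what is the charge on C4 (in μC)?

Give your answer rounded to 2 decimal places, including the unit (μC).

Answer: 0.55 μC

Derivation:
Initial: C1(5μF, Q=1μC, V=0.20V), C2(5μF, Q=17μC, V=3.40V), C3(2μF, Q=7μC, V=3.50V), C4(6μF, Q=0μC, V=0.00V)
Op 1: CLOSE 1-4: Q_total=1.00, C_total=11.00, V=0.09; Q1=0.45, Q4=0.55; dissipated=0.055
Op 2: CLOSE 1-3: Q_total=7.45, C_total=7.00, V=1.06; Q1=5.32, Q3=2.13; dissipated=8.301
Op 3: CLOSE 1-2: Q_total=22.32, C_total=10.00, V=2.23; Q1=11.16, Q2=11.16; dissipated=6.816
Final charges: Q1=11.16, Q2=11.16, Q3=2.13, Q4=0.55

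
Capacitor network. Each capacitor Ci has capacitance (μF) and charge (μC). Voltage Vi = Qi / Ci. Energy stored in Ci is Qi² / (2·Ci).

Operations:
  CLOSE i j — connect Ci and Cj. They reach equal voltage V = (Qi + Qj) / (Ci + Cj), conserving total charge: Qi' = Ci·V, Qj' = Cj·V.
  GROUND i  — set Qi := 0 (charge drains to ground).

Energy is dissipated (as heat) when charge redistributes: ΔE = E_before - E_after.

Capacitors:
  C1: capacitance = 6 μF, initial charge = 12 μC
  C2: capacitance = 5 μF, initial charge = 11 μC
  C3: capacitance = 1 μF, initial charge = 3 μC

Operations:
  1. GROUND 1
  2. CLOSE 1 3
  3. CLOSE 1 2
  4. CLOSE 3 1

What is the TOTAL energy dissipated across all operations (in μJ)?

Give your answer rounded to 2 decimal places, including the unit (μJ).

Answer: 20.41 μJ

Derivation:
Initial: C1(6μF, Q=12μC, V=2.00V), C2(5μF, Q=11μC, V=2.20V), C3(1μF, Q=3μC, V=3.00V)
Op 1: GROUND 1: Q1=0; energy lost=12.000
Op 2: CLOSE 1-3: Q_total=3.00, C_total=7.00, V=0.43; Q1=2.57, Q3=0.43; dissipated=3.857
Op 3: CLOSE 1-2: Q_total=13.57, C_total=11.00, V=1.23; Q1=7.40, Q2=6.17; dissipated=4.279
Op 4: CLOSE 3-1: Q_total=7.83, C_total=7.00, V=1.12; Q3=1.12, Q1=6.71; dissipated=0.278
Total dissipated: 20.414 μJ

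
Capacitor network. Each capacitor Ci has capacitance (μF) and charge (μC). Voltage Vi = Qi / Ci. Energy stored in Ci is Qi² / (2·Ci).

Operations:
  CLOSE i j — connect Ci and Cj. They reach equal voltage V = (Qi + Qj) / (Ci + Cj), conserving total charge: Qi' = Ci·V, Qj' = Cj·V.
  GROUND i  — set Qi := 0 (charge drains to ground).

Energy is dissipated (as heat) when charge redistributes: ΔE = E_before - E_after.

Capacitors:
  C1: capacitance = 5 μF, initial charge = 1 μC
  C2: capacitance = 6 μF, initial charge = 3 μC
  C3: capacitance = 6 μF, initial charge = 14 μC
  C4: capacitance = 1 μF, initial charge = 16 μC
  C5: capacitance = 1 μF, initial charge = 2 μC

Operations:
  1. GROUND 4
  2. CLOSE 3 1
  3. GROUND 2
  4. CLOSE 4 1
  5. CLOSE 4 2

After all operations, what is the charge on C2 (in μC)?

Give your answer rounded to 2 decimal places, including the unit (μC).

Initial: C1(5μF, Q=1μC, V=0.20V), C2(6μF, Q=3μC, V=0.50V), C3(6μF, Q=14μC, V=2.33V), C4(1μF, Q=16μC, V=16.00V), C5(1μF, Q=2μC, V=2.00V)
Op 1: GROUND 4: Q4=0; energy lost=128.000
Op 2: CLOSE 3-1: Q_total=15.00, C_total=11.00, V=1.36; Q3=8.18, Q1=6.82; dissipated=6.206
Op 3: GROUND 2: Q2=0; energy lost=0.750
Op 4: CLOSE 4-1: Q_total=6.82, C_total=6.00, V=1.14; Q4=1.14, Q1=5.68; dissipated=0.775
Op 5: CLOSE 4-2: Q_total=1.14, C_total=7.00, V=0.16; Q4=0.16, Q2=0.97; dissipated=0.553
Final charges: Q1=5.68, Q2=0.97, Q3=8.18, Q4=0.16, Q5=2.00

Answer: 0.97 μC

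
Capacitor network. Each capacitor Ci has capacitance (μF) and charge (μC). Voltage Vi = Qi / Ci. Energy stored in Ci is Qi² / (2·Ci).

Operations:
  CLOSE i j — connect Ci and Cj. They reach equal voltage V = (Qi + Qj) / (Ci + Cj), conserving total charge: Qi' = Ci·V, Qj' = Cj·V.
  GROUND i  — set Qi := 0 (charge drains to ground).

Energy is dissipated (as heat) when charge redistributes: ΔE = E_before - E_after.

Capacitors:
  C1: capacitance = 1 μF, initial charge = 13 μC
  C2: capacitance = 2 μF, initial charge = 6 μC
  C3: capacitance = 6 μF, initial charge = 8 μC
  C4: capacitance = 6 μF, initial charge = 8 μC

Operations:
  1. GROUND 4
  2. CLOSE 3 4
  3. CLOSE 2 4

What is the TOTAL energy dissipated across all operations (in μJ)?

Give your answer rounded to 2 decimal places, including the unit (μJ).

Initial: C1(1μF, Q=13μC, V=13.00V), C2(2μF, Q=6μC, V=3.00V), C3(6μF, Q=8μC, V=1.33V), C4(6μF, Q=8μC, V=1.33V)
Op 1: GROUND 4: Q4=0; energy lost=5.333
Op 2: CLOSE 3-4: Q_total=8.00, C_total=12.00, V=0.67; Q3=4.00, Q4=4.00; dissipated=2.667
Op 3: CLOSE 2-4: Q_total=10.00, C_total=8.00, V=1.25; Q2=2.50, Q4=7.50; dissipated=4.083
Total dissipated: 12.083 μJ

Answer: 12.08 μJ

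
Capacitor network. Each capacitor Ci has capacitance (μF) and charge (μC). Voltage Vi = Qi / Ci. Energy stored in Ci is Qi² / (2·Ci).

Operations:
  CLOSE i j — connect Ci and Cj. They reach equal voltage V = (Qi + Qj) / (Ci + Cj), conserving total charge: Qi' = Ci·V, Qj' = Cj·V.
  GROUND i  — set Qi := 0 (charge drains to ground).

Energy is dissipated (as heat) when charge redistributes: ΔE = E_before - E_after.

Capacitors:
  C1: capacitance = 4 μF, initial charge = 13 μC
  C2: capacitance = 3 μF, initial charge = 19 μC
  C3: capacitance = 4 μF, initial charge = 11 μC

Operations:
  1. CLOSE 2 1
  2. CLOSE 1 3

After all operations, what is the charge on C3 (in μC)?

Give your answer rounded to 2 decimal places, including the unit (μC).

Answer: 14.64 μC

Derivation:
Initial: C1(4μF, Q=13μC, V=3.25V), C2(3μF, Q=19μC, V=6.33V), C3(4μF, Q=11μC, V=2.75V)
Op 1: CLOSE 2-1: Q_total=32.00, C_total=7.00, V=4.57; Q2=13.71, Q1=18.29; dissipated=8.149
Op 2: CLOSE 1-3: Q_total=29.29, C_total=8.00, V=3.66; Q1=14.64, Q3=14.64; dissipated=3.318
Final charges: Q1=14.64, Q2=13.71, Q3=14.64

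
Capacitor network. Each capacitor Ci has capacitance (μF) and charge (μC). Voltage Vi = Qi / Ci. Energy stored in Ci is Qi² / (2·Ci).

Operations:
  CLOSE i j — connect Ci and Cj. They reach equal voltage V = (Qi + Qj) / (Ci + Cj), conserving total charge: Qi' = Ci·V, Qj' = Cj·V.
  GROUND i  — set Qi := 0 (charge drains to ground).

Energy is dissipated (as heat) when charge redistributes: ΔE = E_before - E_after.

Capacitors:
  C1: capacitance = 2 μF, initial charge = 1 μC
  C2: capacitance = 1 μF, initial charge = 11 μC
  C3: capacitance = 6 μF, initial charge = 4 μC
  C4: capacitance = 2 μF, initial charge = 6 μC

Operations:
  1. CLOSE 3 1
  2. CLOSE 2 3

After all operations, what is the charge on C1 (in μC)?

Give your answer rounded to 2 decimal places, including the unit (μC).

Initial: C1(2μF, Q=1μC, V=0.50V), C2(1μF, Q=11μC, V=11.00V), C3(6μF, Q=4μC, V=0.67V), C4(2μF, Q=6μC, V=3.00V)
Op 1: CLOSE 3-1: Q_total=5.00, C_total=8.00, V=0.62; Q3=3.75, Q1=1.25; dissipated=0.021
Op 2: CLOSE 2-3: Q_total=14.75, C_total=7.00, V=2.11; Q2=2.11, Q3=12.64; dissipated=46.132
Final charges: Q1=1.25, Q2=2.11, Q3=12.64, Q4=6.00

Answer: 1.25 μC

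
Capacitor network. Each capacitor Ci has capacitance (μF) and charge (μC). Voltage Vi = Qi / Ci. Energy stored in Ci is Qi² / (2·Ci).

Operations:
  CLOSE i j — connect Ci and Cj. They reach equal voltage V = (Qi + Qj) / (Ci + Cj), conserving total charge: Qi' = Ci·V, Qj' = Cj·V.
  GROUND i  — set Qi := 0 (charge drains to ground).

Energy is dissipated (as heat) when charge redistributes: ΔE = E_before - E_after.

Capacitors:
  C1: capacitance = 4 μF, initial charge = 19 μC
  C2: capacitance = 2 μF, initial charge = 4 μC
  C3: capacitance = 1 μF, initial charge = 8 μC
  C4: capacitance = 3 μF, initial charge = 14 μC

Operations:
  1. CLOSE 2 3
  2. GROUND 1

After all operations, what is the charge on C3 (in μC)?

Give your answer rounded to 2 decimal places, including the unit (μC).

Initial: C1(4μF, Q=19μC, V=4.75V), C2(2μF, Q=4μC, V=2.00V), C3(1μF, Q=8μC, V=8.00V), C4(3μF, Q=14μC, V=4.67V)
Op 1: CLOSE 2-3: Q_total=12.00, C_total=3.00, V=4.00; Q2=8.00, Q3=4.00; dissipated=12.000
Op 2: GROUND 1: Q1=0; energy lost=45.125
Final charges: Q1=0.00, Q2=8.00, Q3=4.00, Q4=14.00

Answer: 4.00 μC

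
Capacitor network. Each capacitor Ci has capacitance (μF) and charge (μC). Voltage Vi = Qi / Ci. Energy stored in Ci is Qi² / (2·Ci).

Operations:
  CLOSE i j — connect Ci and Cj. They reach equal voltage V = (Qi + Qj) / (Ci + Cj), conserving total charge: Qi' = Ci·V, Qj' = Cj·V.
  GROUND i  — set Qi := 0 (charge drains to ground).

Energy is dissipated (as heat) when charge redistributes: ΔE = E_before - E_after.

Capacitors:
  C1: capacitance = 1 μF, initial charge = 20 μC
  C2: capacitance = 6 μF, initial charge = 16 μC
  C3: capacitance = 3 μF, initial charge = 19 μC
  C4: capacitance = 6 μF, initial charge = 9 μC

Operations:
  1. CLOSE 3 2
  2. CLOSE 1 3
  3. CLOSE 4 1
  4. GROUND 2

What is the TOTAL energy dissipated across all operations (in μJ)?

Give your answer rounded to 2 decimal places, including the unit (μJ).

Answer: 173.80 μJ

Derivation:
Initial: C1(1μF, Q=20μC, V=20.00V), C2(6μF, Q=16μC, V=2.67V), C3(3μF, Q=19μC, V=6.33V), C4(6μF, Q=9μC, V=1.50V)
Op 1: CLOSE 3-2: Q_total=35.00, C_total=9.00, V=3.89; Q3=11.67, Q2=23.33; dissipated=13.444
Op 2: CLOSE 1-3: Q_total=31.67, C_total=4.00, V=7.92; Q1=7.92, Q3=23.75; dissipated=97.338
Op 3: CLOSE 4-1: Q_total=16.92, C_total=7.00, V=2.42; Q4=14.50, Q1=2.42; dissipated=17.646
Op 4: GROUND 2: Q2=0; energy lost=45.370
Total dissipated: 173.799 μJ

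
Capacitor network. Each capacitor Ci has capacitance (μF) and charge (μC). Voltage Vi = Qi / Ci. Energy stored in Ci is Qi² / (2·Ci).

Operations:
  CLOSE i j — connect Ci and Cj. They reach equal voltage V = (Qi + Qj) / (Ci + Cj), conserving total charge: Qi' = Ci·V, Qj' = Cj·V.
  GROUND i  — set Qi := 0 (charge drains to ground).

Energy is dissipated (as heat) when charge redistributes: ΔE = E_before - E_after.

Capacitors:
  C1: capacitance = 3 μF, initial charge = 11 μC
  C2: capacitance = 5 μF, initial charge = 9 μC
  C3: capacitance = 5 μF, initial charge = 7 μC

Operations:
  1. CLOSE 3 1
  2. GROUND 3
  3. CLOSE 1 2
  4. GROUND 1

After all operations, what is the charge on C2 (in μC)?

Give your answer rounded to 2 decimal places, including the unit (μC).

Initial: C1(3μF, Q=11μC, V=3.67V), C2(5μF, Q=9μC, V=1.80V), C3(5μF, Q=7μC, V=1.40V)
Op 1: CLOSE 3-1: Q_total=18.00, C_total=8.00, V=2.25; Q3=11.25, Q1=6.75; dissipated=4.817
Op 2: GROUND 3: Q3=0; energy lost=12.656
Op 3: CLOSE 1-2: Q_total=15.75, C_total=8.00, V=1.97; Q1=5.91, Q2=9.84; dissipated=0.190
Op 4: GROUND 1: Q1=0; energy lost=5.814
Final charges: Q1=0.00, Q2=9.84, Q3=0.00

Answer: 9.84 μC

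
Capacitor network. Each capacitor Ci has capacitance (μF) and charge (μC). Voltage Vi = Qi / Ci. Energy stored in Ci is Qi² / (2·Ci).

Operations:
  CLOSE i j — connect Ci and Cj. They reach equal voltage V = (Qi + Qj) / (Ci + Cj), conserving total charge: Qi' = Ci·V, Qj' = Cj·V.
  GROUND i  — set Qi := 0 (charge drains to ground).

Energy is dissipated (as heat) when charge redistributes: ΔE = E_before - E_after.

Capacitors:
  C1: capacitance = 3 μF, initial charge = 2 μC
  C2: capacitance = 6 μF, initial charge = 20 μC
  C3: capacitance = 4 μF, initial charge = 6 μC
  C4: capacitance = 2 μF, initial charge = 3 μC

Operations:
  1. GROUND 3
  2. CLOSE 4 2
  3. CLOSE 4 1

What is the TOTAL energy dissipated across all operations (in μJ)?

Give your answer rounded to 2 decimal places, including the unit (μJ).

Answer: 9.95 μJ

Derivation:
Initial: C1(3μF, Q=2μC, V=0.67V), C2(6μF, Q=20μC, V=3.33V), C3(4μF, Q=6μC, V=1.50V), C4(2μF, Q=3μC, V=1.50V)
Op 1: GROUND 3: Q3=0; energy lost=4.500
Op 2: CLOSE 4-2: Q_total=23.00, C_total=8.00, V=2.88; Q4=5.75, Q2=17.25; dissipated=2.521
Op 3: CLOSE 4-1: Q_total=7.75, C_total=5.00, V=1.55; Q4=3.10, Q1=4.65; dissipated=2.926
Total dissipated: 9.947 μJ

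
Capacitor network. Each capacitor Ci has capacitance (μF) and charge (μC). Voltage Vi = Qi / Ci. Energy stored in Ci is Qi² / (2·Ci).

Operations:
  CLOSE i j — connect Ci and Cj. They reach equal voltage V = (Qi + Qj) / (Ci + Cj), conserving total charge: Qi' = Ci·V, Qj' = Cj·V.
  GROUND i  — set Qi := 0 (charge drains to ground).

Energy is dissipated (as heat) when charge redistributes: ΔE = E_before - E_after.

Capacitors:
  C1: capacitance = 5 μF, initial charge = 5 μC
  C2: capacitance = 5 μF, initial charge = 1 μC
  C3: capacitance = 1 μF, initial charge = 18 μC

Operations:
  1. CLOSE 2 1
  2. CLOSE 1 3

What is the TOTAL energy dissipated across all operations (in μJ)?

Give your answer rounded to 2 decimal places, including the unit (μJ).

Initial: C1(5μF, Q=5μC, V=1.00V), C2(5μF, Q=1μC, V=0.20V), C3(1μF, Q=18μC, V=18.00V)
Op 1: CLOSE 2-1: Q_total=6.00, C_total=10.00, V=0.60; Q2=3.00, Q1=3.00; dissipated=0.800
Op 2: CLOSE 1-3: Q_total=21.00, C_total=6.00, V=3.50; Q1=17.50, Q3=3.50; dissipated=126.150
Total dissipated: 126.950 μJ

Answer: 126.95 μJ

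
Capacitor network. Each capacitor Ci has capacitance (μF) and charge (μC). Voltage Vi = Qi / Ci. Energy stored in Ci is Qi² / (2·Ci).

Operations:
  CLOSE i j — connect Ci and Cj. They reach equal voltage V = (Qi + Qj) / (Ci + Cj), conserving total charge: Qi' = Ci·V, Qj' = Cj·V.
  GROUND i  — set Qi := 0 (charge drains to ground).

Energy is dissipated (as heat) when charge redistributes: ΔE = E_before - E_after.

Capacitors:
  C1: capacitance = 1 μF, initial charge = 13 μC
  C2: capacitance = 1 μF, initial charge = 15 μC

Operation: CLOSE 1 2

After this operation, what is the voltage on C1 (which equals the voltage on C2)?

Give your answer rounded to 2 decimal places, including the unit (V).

Answer: 14.00 V

Derivation:
Initial: C1(1μF, Q=13μC, V=13.00V), C2(1μF, Q=15μC, V=15.00V)
Op 1: CLOSE 1-2: Q_total=28.00, C_total=2.00, V=14.00; Q1=14.00, Q2=14.00; dissipated=1.000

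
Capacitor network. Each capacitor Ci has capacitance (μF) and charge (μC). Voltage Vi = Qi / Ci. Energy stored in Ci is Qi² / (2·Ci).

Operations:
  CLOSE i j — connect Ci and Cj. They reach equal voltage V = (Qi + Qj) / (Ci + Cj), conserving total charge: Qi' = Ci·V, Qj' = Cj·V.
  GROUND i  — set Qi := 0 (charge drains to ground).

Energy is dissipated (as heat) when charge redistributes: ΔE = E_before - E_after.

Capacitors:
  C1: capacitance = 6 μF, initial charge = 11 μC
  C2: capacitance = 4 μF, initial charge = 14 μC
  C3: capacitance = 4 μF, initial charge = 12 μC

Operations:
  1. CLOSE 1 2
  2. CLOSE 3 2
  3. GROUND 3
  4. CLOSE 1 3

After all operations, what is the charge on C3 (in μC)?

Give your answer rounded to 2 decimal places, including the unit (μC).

Answer: 6.00 μC

Derivation:
Initial: C1(6μF, Q=11μC, V=1.83V), C2(4μF, Q=14μC, V=3.50V), C3(4μF, Q=12μC, V=3.00V)
Op 1: CLOSE 1-2: Q_total=25.00, C_total=10.00, V=2.50; Q1=15.00, Q2=10.00; dissipated=3.333
Op 2: CLOSE 3-2: Q_total=22.00, C_total=8.00, V=2.75; Q3=11.00, Q2=11.00; dissipated=0.250
Op 3: GROUND 3: Q3=0; energy lost=15.125
Op 4: CLOSE 1-3: Q_total=15.00, C_total=10.00, V=1.50; Q1=9.00, Q3=6.00; dissipated=7.500
Final charges: Q1=9.00, Q2=11.00, Q3=6.00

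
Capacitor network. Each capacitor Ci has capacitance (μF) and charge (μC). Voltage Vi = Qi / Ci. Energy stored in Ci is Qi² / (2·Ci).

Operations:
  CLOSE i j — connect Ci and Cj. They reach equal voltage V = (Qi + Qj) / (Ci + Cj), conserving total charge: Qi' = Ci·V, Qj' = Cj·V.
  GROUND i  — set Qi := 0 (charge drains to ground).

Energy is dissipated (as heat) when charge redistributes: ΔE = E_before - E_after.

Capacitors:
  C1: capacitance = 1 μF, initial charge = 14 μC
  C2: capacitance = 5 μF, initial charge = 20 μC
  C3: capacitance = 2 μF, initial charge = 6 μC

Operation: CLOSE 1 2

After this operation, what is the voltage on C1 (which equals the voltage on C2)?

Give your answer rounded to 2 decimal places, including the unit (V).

Answer: 5.67 V

Derivation:
Initial: C1(1μF, Q=14μC, V=14.00V), C2(5μF, Q=20μC, V=4.00V), C3(2μF, Q=6μC, V=3.00V)
Op 1: CLOSE 1-2: Q_total=34.00, C_total=6.00, V=5.67; Q1=5.67, Q2=28.33; dissipated=41.667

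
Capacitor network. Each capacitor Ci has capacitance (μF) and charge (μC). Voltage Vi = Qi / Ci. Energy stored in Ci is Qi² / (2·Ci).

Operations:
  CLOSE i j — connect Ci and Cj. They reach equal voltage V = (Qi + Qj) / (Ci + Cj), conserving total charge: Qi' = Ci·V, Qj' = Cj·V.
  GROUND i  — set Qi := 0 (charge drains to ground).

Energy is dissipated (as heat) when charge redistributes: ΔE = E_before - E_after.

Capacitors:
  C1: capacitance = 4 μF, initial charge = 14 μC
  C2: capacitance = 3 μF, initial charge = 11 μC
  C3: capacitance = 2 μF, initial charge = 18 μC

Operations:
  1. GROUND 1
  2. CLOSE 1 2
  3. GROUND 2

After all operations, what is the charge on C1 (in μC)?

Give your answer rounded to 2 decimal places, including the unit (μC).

Answer: 6.29 μC

Derivation:
Initial: C1(4μF, Q=14μC, V=3.50V), C2(3μF, Q=11μC, V=3.67V), C3(2μF, Q=18μC, V=9.00V)
Op 1: GROUND 1: Q1=0; energy lost=24.500
Op 2: CLOSE 1-2: Q_total=11.00, C_total=7.00, V=1.57; Q1=6.29, Q2=4.71; dissipated=11.524
Op 3: GROUND 2: Q2=0; energy lost=3.704
Final charges: Q1=6.29, Q2=0.00, Q3=18.00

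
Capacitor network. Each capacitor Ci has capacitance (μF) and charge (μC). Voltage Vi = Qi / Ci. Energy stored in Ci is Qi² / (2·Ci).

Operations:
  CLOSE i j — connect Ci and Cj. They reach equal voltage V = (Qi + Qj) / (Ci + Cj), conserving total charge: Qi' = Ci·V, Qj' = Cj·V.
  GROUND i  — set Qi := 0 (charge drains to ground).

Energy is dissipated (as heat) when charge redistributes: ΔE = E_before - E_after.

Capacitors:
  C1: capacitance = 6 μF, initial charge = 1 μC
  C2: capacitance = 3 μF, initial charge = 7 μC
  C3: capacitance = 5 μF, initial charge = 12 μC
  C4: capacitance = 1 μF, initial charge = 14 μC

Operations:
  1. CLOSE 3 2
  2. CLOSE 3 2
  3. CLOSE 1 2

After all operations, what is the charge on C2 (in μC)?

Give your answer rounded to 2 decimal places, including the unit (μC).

Initial: C1(6μF, Q=1μC, V=0.17V), C2(3μF, Q=7μC, V=2.33V), C3(5μF, Q=12μC, V=2.40V), C4(1μF, Q=14μC, V=14.00V)
Op 1: CLOSE 3-2: Q_total=19.00, C_total=8.00, V=2.38; Q3=11.88, Q2=7.12; dissipated=0.004
Op 2: CLOSE 3-2: Q_total=19.00, C_total=8.00, V=2.38; Q3=11.88, Q2=7.12; dissipated=0.000
Op 3: CLOSE 1-2: Q_total=8.12, C_total=9.00, V=0.90; Q1=5.42, Q2=2.71; dissipated=4.877
Final charges: Q1=5.42, Q2=2.71, Q3=11.88, Q4=14.00

Answer: 2.71 μC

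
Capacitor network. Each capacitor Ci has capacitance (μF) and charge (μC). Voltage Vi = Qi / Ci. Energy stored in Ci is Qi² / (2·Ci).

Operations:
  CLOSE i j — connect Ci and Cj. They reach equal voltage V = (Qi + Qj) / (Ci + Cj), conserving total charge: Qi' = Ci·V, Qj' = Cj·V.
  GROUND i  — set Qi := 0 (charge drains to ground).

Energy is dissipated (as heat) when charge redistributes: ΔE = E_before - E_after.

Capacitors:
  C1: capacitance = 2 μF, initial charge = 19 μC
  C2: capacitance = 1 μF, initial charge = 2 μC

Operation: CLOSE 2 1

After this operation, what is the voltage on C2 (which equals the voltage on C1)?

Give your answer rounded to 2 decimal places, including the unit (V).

Initial: C1(2μF, Q=19μC, V=9.50V), C2(1μF, Q=2μC, V=2.00V)
Op 1: CLOSE 2-1: Q_total=21.00, C_total=3.00, V=7.00; Q2=7.00, Q1=14.00; dissipated=18.750

Answer: 7.00 V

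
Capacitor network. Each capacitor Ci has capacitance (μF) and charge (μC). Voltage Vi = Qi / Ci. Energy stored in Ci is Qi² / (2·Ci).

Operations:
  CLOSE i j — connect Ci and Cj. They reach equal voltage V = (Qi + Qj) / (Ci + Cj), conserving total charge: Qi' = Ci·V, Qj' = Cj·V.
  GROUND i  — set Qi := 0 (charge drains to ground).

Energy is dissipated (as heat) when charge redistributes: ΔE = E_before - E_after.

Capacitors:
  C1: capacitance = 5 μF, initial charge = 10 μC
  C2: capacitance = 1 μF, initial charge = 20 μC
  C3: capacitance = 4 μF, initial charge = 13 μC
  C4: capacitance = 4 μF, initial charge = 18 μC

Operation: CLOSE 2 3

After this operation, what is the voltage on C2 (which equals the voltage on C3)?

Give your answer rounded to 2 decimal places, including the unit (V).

Initial: C1(5μF, Q=10μC, V=2.00V), C2(1μF, Q=20μC, V=20.00V), C3(4μF, Q=13μC, V=3.25V), C4(4μF, Q=18μC, V=4.50V)
Op 1: CLOSE 2-3: Q_total=33.00, C_total=5.00, V=6.60; Q2=6.60, Q3=26.40; dissipated=112.225

Answer: 6.60 V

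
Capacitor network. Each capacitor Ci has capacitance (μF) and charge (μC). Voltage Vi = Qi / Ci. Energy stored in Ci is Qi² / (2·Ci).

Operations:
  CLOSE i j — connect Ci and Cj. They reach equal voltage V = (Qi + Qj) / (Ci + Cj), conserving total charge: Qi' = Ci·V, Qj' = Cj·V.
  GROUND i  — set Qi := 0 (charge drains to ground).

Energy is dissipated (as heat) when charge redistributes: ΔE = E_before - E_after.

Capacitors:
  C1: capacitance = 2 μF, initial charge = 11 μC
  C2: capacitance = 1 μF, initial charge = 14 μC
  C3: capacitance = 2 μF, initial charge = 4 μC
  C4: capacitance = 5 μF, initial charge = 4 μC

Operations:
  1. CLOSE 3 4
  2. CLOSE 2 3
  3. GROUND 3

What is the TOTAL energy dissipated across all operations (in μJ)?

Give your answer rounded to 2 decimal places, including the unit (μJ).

Answer: 85.60 μJ

Derivation:
Initial: C1(2μF, Q=11μC, V=5.50V), C2(1μF, Q=14μC, V=14.00V), C3(2μF, Q=4μC, V=2.00V), C4(5μF, Q=4μC, V=0.80V)
Op 1: CLOSE 3-4: Q_total=8.00, C_total=7.00, V=1.14; Q3=2.29, Q4=5.71; dissipated=1.029
Op 2: CLOSE 2-3: Q_total=16.29, C_total=3.00, V=5.43; Q2=5.43, Q3=10.86; dissipated=55.102
Op 3: GROUND 3: Q3=0; energy lost=29.469
Total dissipated: 85.600 μJ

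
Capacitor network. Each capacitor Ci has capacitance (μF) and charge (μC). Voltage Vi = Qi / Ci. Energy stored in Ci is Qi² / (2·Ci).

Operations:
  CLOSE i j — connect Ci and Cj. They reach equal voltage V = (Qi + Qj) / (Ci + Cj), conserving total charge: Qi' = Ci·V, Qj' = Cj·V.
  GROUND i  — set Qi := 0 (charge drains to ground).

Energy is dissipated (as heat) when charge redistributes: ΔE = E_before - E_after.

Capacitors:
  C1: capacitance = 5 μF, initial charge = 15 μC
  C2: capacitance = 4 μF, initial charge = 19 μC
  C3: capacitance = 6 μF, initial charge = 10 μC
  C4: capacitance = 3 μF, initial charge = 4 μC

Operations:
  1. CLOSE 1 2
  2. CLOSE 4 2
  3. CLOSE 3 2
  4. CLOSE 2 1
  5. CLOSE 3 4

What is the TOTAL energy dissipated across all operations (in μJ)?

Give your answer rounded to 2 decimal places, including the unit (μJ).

Initial: C1(5μF, Q=15μC, V=3.00V), C2(4μF, Q=19μC, V=4.75V), C3(6μF, Q=10μC, V=1.67V), C4(3μF, Q=4μC, V=1.33V)
Op 1: CLOSE 1-2: Q_total=34.00, C_total=9.00, V=3.78; Q1=18.89, Q2=15.11; dissipated=3.403
Op 2: CLOSE 4-2: Q_total=19.11, C_total=7.00, V=2.73; Q4=8.19, Q2=10.92; dissipated=5.122
Op 3: CLOSE 3-2: Q_total=20.92, C_total=10.00, V=2.09; Q3=12.55, Q2=8.37; dissipated=1.357
Op 4: CLOSE 2-1: Q_total=27.26, C_total=9.00, V=3.03; Q2=12.11, Q1=15.14; dissipated=3.157
Op 5: CLOSE 3-4: Q_total=20.74, C_total=9.00, V=2.30; Q3=13.83, Q4=6.91; dissipated=0.407
Total dissipated: 13.446 μJ

Answer: 13.45 μJ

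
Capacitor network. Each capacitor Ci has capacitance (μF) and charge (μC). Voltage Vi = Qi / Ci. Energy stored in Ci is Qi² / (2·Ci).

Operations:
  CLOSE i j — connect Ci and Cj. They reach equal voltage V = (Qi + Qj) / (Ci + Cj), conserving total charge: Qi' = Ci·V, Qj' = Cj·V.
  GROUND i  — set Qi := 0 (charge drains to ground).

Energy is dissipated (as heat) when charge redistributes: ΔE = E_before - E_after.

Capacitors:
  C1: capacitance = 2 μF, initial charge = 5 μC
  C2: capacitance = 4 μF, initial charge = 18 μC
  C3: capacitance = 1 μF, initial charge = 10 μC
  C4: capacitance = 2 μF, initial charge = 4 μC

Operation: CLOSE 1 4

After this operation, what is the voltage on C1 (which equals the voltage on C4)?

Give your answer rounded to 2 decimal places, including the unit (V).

Initial: C1(2μF, Q=5μC, V=2.50V), C2(4μF, Q=18μC, V=4.50V), C3(1μF, Q=10μC, V=10.00V), C4(2μF, Q=4μC, V=2.00V)
Op 1: CLOSE 1-4: Q_total=9.00, C_total=4.00, V=2.25; Q1=4.50, Q4=4.50; dissipated=0.125

Answer: 2.25 V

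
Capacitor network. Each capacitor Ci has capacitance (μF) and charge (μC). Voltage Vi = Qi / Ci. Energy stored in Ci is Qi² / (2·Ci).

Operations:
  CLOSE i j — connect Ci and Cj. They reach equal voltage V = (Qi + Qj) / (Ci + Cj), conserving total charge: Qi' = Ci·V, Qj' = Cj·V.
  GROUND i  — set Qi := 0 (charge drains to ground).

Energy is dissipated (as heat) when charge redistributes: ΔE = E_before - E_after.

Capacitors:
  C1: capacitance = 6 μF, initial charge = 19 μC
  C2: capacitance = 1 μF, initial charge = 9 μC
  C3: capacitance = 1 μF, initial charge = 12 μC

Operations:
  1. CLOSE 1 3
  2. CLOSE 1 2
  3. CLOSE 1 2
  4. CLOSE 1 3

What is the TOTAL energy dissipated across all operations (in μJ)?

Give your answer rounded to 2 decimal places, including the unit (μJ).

Initial: C1(6μF, Q=19μC, V=3.17V), C2(1μF, Q=9μC, V=9.00V), C3(1μF, Q=12μC, V=12.00V)
Op 1: CLOSE 1-3: Q_total=31.00, C_total=7.00, V=4.43; Q1=26.57, Q3=4.43; dissipated=33.440
Op 2: CLOSE 1-2: Q_total=35.57, C_total=7.00, V=5.08; Q1=30.49, Q2=5.08; dissipated=8.956
Op 3: CLOSE 1-2: Q_total=35.57, C_total=7.00, V=5.08; Q1=30.49, Q2=5.08; dissipated=0.000
Op 4: CLOSE 1-3: Q_total=34.92, C_total=7.00, V=4.99; Q1=29.93, Q3=4.99; dissipated=0.183
Total dissipated: 42.580 μJ

Answer: 42.58 μJ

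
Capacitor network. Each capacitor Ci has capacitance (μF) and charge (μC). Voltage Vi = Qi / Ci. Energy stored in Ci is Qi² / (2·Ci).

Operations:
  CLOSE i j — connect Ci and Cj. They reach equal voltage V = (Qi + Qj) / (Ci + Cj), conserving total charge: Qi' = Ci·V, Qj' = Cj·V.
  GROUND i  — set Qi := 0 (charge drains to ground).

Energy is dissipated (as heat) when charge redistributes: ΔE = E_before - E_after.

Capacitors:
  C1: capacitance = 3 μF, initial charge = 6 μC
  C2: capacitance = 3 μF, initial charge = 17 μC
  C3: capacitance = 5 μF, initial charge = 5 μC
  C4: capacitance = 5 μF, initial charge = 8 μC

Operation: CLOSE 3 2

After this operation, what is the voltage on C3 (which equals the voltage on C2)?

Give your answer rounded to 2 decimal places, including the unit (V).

Answer: 2.75 V

Derivation:
Initial: C1(3μF, Q=6μC, V=2.00V), C2(3μF, Q=17μC, V=5.67V), C3(5μF, Q=5μC, V=1.00V), C4(5μF, Q=8μC, V=1.60V)
Op 1: CLOSE 3-2: Q_total=22.00, C_total=8.00, V=2.75; Q3=13.75, Q2=8.25; dissipated=20.417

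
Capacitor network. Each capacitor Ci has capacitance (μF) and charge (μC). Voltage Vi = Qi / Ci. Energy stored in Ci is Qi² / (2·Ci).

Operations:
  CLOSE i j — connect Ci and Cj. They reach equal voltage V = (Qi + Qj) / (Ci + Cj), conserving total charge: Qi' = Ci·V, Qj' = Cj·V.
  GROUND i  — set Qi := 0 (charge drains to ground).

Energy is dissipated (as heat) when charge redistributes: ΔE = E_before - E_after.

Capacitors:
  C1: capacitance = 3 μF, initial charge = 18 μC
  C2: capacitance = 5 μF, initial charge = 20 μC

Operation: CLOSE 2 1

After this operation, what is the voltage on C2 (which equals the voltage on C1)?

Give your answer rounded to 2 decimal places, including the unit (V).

Answer: 4.75 V

Derivation:
Initial: C1(3μF, Q=18μC, V=6.00V), C2(5μF, Q=20μC, V=4.00V)
Op 1: CLOSE 2-1: Q_total=38.00, C_total=8.00, V=4.75; Q2=23.75, Q1=14.25; dissipated=3.750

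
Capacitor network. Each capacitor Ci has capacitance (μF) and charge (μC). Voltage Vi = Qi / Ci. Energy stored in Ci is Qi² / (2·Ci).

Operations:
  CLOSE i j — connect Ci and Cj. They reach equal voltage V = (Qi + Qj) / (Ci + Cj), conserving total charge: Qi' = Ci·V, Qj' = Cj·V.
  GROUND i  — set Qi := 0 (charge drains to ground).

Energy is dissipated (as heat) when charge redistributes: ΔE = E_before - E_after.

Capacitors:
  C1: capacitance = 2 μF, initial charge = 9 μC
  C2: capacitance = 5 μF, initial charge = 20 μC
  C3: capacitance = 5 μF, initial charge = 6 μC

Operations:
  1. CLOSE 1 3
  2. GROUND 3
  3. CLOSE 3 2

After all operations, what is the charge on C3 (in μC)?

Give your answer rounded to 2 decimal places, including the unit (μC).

Initial: C1(2μF, Q=9μC, V=4.50V), C2(5μF, Q=20μC, V=4.00V), C3(5μF, Q=6μC, V=1.20V)
Op 1: CLOSE 1-3: Q_total=15.00, C_total=7.00, V=2.14; Q1=4.29, Q3=10.71; dissipated=7.779
Op 2: GROUND 3: Q3=0; energy lost=11.480
Op 3: CLOSE 3-2: Q_total=20.00, C_total=10.00, V=2.00; Q3=10.00, Q2=10.00; dissipated=20.000
Final charges: Q1=4.29, Q2=10.00, Q3=10.00

Answer: 10.00 μC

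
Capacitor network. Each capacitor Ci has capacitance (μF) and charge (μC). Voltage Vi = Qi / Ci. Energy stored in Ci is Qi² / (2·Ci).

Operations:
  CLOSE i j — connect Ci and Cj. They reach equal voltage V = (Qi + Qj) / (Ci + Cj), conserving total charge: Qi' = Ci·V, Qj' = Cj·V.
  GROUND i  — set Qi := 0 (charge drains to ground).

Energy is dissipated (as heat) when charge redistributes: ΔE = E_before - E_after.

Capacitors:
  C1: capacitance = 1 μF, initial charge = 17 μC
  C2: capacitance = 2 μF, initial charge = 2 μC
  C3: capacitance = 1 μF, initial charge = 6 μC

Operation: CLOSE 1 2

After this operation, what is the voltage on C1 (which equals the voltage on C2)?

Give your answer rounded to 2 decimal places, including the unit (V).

Answer: 6.33 V

Derivation:
Initial: C1(1μF, Q=17μC, V=17.00V), C2(2μF, Q=2μC, V=1.00V), C3(1μF, Q=6μC, V=6.00V)
Op 1: CLOSE 1-2: Q_total=19.00, C_total=3.00, V=6.33; Q1=6.33, Q2=12.67; dissipated=85.333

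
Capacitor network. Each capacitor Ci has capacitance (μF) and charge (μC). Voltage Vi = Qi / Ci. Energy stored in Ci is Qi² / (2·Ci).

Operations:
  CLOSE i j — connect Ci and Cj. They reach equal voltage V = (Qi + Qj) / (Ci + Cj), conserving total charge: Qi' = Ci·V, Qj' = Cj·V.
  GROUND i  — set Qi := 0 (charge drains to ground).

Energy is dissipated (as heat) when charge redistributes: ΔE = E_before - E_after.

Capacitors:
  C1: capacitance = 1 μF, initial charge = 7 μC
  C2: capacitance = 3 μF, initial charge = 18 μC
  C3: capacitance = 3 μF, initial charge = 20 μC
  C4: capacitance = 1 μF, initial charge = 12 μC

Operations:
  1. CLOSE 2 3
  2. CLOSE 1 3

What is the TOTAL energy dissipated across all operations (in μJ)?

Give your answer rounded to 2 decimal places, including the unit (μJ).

Answer: 0.50 μJ

Derivation:
Initial: C1(1μF, Q=7μC, V=7.00V), C2(3μF, Q=18μC, V=6.00V), C3(3μF, Q=20μC, V=6.67V), C4(1μF, Q=12μC, V=12.00V)
Op 1: CLOSE 2-3: Q_total=38.00, C_total=6.00, V=6.33; Q2=19.00, Q3=19.00; dissipated=0.333
Op 2: CLOSE 1-3: Q_total=26.00, C_total=4.00, V=6.50; Q1=6.50, Q3=19.50; dissipated=0.167
Total dissipated: 0.500 μJ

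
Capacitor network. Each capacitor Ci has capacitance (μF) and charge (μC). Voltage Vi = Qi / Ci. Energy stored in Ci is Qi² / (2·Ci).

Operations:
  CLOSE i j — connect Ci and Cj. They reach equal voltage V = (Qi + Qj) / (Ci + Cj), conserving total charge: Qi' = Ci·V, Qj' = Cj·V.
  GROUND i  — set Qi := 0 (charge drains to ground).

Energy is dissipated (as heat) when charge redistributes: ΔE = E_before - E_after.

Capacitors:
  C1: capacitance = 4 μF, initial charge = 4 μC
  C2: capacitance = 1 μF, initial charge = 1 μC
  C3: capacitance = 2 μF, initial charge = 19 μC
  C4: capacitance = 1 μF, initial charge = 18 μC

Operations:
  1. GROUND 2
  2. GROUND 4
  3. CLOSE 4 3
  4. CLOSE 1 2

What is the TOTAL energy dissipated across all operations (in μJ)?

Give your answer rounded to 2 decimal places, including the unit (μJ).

Answer: 192.98 μJ

Derivation:
Initial: C1(4μF, Q=4μC, V=1.00V), C2(1μF, Q=1μC, V=1.00V), C3(2μF, Q=19μC, V=9.50V), C4(1μF, Q=18μC, V=18.00V)
Op 1: GROUND 2: Q2=0; energy lost=0.500
Op 2: GROUND 4: Q4=0; energy lost=162.000
Op 3: CLOSE 4-3: Q_total=19.00, C_total=3.00, V=6.33; Q4=6.33, Q3=12.67; dissipated=30.083
Op 4: CLOSE 1-2: Q_total=4.00, C_total=5.00, V=0.80; Q1=3.20, Q2=0.80; dissipated=0.400
Total dissipated: 192.983 μJ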